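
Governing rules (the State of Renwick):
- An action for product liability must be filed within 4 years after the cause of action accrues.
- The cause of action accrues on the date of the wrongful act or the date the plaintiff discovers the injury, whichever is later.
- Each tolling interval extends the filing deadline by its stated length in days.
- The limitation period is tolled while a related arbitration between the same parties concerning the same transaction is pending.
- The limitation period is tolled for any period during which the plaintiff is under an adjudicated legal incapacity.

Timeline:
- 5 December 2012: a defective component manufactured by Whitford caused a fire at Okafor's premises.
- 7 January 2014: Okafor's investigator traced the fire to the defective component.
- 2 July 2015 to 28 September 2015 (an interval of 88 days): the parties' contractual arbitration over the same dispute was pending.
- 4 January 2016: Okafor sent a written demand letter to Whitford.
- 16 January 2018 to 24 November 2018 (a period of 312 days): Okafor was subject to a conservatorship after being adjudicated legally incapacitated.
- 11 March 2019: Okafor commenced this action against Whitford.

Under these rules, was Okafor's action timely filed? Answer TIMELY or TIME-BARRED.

Taking the later of the act (5 December 2012) and discovery (7 January 2014), the claim accrued on 7 January 2014.
4 years from 7 January 2014 is 7 January 2018.
The pending related arbitration from 2 July 2015 to 28 September 2015 tolled the period for 88 days, extending the deadline to 5 April 2018.
The period was tolled for 312 days by the plaintiff's legal incapacity (16 January 2018 to 24 November 2018), pushing the deadline to 11 February 2019.
None of the other events listed affects the running of the period under the stated rules.
The 11 March 2019 filing falls after the 11 February 2019 deadline; the claim is time-barred.

TIME-BARRED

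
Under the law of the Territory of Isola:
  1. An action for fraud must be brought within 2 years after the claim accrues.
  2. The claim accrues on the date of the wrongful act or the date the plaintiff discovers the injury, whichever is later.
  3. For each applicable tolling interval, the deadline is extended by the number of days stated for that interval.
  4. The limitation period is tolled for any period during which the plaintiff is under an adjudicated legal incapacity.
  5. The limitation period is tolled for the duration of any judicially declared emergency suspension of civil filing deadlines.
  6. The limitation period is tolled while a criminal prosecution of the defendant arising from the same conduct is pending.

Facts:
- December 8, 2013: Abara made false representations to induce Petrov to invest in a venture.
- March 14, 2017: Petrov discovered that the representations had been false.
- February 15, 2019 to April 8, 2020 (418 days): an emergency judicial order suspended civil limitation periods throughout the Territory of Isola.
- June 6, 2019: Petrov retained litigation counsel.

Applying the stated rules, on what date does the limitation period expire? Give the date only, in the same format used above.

May 5, 2020

Taking the later of the act (December 8, 2013) and discovery (March 14, 2017), the claim accrued on March 14, 2017.
Adding the 2 years base period to March 14, 2017 gives a deadline of March 14, 2019, before any tolling.
The emergency suspension of filing deadlines from February 15, 2019 to April 8, 2020 tolled the period for 418 days, extending the deadline to May 5, 2020.
None of the other events listed affects the running of the period under the stated rules.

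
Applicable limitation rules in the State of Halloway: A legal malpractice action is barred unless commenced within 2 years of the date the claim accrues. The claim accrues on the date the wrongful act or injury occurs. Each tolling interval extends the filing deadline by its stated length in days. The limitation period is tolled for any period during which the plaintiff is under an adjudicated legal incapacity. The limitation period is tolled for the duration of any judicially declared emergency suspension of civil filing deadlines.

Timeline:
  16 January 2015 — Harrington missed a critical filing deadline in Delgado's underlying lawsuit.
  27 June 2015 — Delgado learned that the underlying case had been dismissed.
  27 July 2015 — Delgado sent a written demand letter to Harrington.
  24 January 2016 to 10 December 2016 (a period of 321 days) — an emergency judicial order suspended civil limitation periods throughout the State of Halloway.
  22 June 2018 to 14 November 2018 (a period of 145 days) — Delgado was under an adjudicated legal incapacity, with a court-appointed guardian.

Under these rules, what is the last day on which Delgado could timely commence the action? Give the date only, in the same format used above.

3 December 2017

Accrual is governed by the date of the act, so the period began to run on 16 January 2015; the later discovery on 27 June 2015 is irrelevant under the stated rule.
The untolled deadline — 2 years after 16 January 2015 — is 16 January 2017.
The period was tolled for 321 days by the emergency suspension of filing deadlines (24 January 2016 to 10 December 2016), pushing the deadline to 3 December 2017.
The plaintiff's legal incapacity starting 22 June 2018 came too late — the period had run on 3 December 2017 — and so does not extend the deadline.
The other events in the timeline have no effect on the limitation period under the stated rules.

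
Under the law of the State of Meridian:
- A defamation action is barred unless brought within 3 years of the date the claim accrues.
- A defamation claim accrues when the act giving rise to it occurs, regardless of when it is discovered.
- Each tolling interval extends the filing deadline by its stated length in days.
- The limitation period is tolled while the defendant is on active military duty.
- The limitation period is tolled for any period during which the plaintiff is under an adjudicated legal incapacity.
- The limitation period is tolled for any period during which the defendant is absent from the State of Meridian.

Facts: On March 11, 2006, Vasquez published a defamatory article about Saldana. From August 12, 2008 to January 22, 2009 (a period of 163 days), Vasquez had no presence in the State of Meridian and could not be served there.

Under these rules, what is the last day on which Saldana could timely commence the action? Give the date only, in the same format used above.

August 21, 2009

The claim accrued on March 11, 2006, when the wrongful act occurred.
3 years from March 11, 2006 is March 11, 2009.
Because the defendant's absence from the jurisdiction ran from August 12, 2008 to January 22, 2009, the deadline is extended by 163 days to August 21, 2009.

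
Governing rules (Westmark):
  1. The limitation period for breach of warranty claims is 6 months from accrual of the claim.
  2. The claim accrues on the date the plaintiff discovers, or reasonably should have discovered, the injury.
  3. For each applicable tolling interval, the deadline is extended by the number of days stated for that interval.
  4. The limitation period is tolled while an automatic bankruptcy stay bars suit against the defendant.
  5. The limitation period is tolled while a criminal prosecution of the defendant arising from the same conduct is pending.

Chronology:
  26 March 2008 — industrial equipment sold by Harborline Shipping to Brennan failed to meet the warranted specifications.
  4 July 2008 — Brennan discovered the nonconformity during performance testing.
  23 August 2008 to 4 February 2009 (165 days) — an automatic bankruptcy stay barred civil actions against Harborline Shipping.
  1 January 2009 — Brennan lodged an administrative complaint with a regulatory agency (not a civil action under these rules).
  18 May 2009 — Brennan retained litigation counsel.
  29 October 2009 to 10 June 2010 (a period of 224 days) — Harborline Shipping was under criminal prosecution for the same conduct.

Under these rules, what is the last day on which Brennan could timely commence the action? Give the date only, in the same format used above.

Accrual is tied to discovery, so the period began on 4 July 2008 rather than on 26 March 2008 when the act occurred.
The untolled deadline — 6 months after 4 July 2008 — is 4 January 2009.
The automatic bankruptcy stay from 23 August 2008 to 4 February 2009 tolled the period for 165 days, extending the deadline to 18 June 2009.
By the time the pending criminal prosecution began on 29 October 2009, the limitation period had already expired on 18 June 2009; that interval cannot revive it.
None of the other events listed affects the running of the period under the stated rules.

18 June 2009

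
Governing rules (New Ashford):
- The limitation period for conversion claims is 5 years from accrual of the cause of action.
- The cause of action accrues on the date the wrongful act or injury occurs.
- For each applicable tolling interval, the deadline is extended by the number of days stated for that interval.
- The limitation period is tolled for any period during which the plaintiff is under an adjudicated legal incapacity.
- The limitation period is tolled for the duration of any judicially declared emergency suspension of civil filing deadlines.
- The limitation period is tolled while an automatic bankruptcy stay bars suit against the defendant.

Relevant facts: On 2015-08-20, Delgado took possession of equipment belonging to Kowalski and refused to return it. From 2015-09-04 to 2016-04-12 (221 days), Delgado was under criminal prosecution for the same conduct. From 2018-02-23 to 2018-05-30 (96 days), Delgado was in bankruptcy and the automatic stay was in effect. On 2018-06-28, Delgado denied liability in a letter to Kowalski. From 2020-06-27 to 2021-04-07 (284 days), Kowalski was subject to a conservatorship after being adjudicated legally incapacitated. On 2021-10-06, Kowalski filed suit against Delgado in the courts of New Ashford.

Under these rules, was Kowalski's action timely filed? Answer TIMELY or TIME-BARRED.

TIME-BARRED

The claim accrued on 2015-08-20, when the wrongful act occurred.
The untolled deadline — 5 years after 2015-08-20 — is 2020-08-20.
The period was tolled for 96 days by the automatic bankruptcy stay (2018-02-23 to 2018-05-30), pushing the deadline to 2020-11-24.
The period was tolled for 284 days by the plaintiff's legal incapacity (2020-06-27 to 2021-04-07), pushing the deadline to 2021-09-04.
No stated provision tolls the period for a criminal prosecution, so the interval from 2015-09-04 to 2016-04-12 has no effect on the deadline.
None of the other events listed affects the running of the period under the stated rules.
The 2021-10-06 filing falls after the 2021-09-04 deadline; the claim is time-barred.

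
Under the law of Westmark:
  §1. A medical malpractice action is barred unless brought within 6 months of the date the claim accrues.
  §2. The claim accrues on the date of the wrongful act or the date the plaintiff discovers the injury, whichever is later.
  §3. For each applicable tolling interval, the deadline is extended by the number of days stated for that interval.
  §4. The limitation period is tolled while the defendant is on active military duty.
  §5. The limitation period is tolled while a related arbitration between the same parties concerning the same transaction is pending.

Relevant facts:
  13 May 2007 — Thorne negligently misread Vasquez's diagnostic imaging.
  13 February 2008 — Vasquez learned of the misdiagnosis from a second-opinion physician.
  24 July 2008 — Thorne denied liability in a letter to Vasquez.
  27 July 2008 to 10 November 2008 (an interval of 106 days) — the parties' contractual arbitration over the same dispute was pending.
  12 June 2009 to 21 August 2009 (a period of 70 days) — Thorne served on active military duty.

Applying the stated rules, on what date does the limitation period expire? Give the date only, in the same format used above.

27 November 2008

Taking the later of the act (13 May 2007) and discovery (13 February 2008), the claim accrued on 13 February 2008.
6 months from 13 February 2008 is 13 August 2008.
The pending related arbitration from 27 July 2008 to 10 November 2008 tolled the period for 106 days, extending the deadline to 27 November 2008.
The defendant's active military service starting 12 June 2009 came too late — the period had run on 27 November 2008 — and so does not extend the deadline.
Nothing else in the chronology tolls or restarts the period.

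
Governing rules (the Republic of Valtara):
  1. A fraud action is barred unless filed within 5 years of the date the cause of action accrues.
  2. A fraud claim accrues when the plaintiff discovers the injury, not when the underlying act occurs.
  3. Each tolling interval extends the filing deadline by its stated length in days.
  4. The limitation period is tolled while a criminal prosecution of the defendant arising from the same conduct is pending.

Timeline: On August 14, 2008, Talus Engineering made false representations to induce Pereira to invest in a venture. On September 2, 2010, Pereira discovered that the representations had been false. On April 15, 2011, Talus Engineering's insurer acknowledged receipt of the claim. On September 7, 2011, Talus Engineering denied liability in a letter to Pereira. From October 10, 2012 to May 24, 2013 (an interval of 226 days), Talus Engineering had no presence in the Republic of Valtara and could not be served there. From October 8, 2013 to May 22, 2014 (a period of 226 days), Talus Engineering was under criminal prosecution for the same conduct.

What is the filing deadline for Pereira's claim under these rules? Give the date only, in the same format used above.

The claim did not accrue until Pereira discovered the injury on September 2, 2010; the August 14, 2008 act date does not start the clock under the stated rule.
The untolled deadline — 5 years after September 2, 2010 — is September 2, 2015.
The period was tolled for 226 days by the pending criminal prosecution (October 8, 2013 to May 22, 2014), pushing the deadline to April 15, 2016.
No stated provision tolls the period for the defendant's absence, so the interval from October 10, 2012 to May 24, 2013 has no effect on the deadline.
None of the other events listed affects the running of the period under the stated rules.

April 15, 2016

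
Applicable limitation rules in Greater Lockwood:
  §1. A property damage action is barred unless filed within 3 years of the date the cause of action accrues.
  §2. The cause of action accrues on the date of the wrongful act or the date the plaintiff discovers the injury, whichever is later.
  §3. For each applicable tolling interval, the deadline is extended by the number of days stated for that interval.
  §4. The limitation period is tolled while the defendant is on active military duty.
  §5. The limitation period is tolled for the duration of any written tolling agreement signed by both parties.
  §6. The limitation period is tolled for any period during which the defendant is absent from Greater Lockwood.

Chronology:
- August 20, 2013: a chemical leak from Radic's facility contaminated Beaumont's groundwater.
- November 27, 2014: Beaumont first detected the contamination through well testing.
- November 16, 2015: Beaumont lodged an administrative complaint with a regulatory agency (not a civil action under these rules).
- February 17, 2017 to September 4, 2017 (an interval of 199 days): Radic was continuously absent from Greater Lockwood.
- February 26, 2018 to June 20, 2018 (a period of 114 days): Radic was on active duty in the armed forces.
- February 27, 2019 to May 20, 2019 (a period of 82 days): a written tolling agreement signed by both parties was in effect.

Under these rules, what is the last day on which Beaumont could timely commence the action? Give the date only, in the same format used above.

Because discovery on November 27, 2014 post-dates the August 20, 2013 act, accrual under the later-of rule falls on November 27, 2014.
The untolled deadline — 3 years after November 27, 2014 — is November 27, 2017.
The defendant's absence from the jurisdiction from February 17, 2017 to September 4, 2017 tolled the period for 199 days, extending the deadline to June 14, 2018.
The period was tolled for 114 days by the defendant's active military service (February 26, 2018 to June 20, 2018), pushing the deadline to October 6, 2018.
The written tolling agreement from February 27, 2019 to May 20, 2019 began after the period had already run on October 6, 2018, so it has no tolling effect.
None of the other events listed affects the running of the period under the stated rules.

October 6, 2018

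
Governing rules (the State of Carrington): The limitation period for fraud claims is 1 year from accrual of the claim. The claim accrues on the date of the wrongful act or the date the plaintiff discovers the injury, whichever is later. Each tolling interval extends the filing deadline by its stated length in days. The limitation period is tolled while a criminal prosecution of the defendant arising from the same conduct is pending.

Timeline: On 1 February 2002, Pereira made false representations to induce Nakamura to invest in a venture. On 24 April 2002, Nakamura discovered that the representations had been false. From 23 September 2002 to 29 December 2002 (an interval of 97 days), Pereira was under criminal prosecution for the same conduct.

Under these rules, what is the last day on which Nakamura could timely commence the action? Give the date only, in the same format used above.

Because discovery on 24 April 2002 post-dates the 1 February 2002 act, accrual under the later-of rule falls on 24 April 2002.
1 year from 24 April 2002 is 24 April 2003.
The period was tolled for 97 days by the pending criminal prosecution (23 September 2002 to 29 December 2002), pushing the deadline to 30 July 2003.

30 July 2003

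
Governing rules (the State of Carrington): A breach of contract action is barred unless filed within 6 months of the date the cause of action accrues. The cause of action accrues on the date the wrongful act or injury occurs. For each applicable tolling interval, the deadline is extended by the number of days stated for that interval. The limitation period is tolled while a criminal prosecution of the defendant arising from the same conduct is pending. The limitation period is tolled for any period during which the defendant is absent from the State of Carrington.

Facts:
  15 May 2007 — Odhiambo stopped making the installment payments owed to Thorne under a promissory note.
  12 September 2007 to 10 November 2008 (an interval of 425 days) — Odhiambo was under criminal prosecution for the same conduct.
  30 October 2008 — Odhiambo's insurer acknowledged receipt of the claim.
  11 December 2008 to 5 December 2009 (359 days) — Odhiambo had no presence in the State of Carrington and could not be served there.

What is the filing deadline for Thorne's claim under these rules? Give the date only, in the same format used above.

7 January 2010

The claim accrued on 15 May 2007, when the wrongful act occurred.
The untolled deadline — 6 months after 15 May 2007 — is 15 November 2007.
The period was tolled for 425 days by the pending criminal prosecution (12 September 2007 to 10 November 2008), pushing the deadline to 13 January 2009.
Because the defendant's absence from the jurisdiction ran from 11 December 2008 to 5 December 2009, the deadline is extended by 359 days to 7 January 2010.
None of the other events listed affects the running of the period under the stated rules.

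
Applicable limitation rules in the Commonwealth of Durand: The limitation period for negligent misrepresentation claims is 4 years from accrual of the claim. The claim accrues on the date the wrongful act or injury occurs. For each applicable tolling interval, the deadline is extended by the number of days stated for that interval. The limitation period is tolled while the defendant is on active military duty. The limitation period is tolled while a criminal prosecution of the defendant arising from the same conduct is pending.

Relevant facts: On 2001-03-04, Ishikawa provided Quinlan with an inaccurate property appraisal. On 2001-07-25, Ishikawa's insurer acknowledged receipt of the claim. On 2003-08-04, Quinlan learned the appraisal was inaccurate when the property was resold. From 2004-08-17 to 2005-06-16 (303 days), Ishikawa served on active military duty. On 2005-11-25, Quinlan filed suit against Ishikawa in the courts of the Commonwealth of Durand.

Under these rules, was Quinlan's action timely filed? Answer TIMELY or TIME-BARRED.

TIMELY

Accrual is governed by the date of the act, so the period began to run on 2001-03-04; the later discovery on 2003-08-04 is irrelevant under the stated rule.
Adding the 4 years base period to 2001-03-04 gives a deadline of 2005-03-04, before any tolling.
Because the defendant's active military service ran from 2004-08-17 to 2005-06-16, the deadline is extended by 303 days to 2006-01-01.
Nothing else in the chronology tolls or restarts the period.
The 2005-11-25 filing precedes the 2006-01-01 deadline; the claim is timely.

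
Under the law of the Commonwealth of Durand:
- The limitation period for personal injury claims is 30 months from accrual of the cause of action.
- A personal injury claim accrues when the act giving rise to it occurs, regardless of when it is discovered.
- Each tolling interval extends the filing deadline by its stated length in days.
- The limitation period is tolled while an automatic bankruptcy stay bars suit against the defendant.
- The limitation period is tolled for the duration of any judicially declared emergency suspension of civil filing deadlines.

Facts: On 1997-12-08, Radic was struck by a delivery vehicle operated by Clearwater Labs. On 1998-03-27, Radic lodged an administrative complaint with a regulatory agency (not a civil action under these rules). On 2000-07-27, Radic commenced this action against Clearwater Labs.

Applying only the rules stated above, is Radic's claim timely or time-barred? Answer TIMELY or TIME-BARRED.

TIME-BARRED

The limitation period began to run on 1997-12-08.
30 months from 1997-12-08 is 2000-06-08.
Nothing else in the chronology tolls or restarts the period.
The 2000-07-27 filing falls after the 2000-06-08 deadline; the claim is time-barred.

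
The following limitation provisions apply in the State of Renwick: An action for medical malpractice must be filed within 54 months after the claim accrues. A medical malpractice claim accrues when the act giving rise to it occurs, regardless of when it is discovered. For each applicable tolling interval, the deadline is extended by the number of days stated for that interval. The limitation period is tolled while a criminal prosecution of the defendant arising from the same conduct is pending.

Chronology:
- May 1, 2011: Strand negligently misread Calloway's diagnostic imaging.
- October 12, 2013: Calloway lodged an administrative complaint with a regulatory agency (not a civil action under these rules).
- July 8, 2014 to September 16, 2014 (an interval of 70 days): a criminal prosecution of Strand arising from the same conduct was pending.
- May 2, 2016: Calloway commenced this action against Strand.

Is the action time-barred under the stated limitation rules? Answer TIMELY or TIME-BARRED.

The claim accrued on May 1, 2011, when the wrongful act occurred.
Adding the 54 months base period to May 1, 2011 gives a deadline of November 1, 2015, before any tolling.
The pending criminal prosecution from July 8, 2014 to September 16, 2014 tolled the period for 70 days, extending the deadline to January 10, 2016.
None of the other events listed affects the running of the period under the stated rules.
Calloway filed on May 2, 2016, after the January 10, 2016 deadline, so the action is time-barred.

TIME-BARRED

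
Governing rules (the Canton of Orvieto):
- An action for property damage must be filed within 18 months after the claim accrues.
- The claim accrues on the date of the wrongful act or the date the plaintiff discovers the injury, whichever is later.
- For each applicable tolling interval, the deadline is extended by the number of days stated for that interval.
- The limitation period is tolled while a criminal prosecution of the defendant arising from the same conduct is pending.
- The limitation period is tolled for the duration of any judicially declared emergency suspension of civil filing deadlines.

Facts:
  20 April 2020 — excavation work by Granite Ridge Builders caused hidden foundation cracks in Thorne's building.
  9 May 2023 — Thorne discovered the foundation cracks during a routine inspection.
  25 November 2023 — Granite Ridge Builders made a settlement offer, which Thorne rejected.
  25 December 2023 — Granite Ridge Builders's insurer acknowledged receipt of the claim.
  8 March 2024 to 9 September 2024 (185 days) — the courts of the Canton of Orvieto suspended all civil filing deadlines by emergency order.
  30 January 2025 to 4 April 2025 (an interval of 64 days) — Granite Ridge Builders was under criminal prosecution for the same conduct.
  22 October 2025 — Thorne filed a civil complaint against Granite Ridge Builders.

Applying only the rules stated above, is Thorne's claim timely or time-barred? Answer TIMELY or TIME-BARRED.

TIME-BARRED

Taking the later of the act (20 April 2020) and discovery (9 May 2023), the claim accrued on 9 May 2023.
18 months from 9 May 2023 is 9 November 2024.
The period was tolled for 185 days by the emergency suspension of filing deadlines (8 March 2024 to 9 September 2024), pushing the deadline to 13 May 2025.
The pending criminal prosecution from 30 January 2025 to 4 April 2025 tolled the period for 64 days, extending the deadline to 16 July 2025.
None of the other events listed affects the running of the period under the stated rules.
Thorne filed on 22 October 2025, after the 16 July 2025 deadline, so the action is time-barred.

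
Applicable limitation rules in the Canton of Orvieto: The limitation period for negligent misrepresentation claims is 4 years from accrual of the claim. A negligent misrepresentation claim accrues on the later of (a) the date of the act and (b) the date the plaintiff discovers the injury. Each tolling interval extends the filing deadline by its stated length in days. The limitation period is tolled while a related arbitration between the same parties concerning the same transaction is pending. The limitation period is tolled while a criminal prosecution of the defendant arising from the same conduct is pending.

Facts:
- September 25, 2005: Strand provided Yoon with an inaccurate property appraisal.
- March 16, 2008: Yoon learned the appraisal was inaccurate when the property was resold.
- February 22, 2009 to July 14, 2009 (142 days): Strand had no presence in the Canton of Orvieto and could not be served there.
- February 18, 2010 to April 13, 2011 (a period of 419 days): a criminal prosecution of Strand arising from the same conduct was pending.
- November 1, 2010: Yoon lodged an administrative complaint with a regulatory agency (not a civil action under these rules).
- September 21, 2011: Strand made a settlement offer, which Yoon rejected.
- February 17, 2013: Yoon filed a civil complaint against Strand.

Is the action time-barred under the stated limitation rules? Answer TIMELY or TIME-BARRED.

TIMELY

Taking the later of the act (September 25, 2005) and discovery (March 16, 2008), the claim accrued on March 16, 2008.
4 years from March 16, 2008 is March 16, 2012.
The period was tolled for 419 days by the pending criminal prosecution (February 18, 2010 to April 13, 2011), pushing the deadline to May 9, 2013.
Although the defendant's absence ran from February 22, 2009 to July 14, 2009, the stated rules do not make that a tolling event, so it is disregarded.
None of the other events listed affects the running of the period under the stated rules.
The February 17, 2013 filing precedes the May 9, 2013 deadline; the claim is timely.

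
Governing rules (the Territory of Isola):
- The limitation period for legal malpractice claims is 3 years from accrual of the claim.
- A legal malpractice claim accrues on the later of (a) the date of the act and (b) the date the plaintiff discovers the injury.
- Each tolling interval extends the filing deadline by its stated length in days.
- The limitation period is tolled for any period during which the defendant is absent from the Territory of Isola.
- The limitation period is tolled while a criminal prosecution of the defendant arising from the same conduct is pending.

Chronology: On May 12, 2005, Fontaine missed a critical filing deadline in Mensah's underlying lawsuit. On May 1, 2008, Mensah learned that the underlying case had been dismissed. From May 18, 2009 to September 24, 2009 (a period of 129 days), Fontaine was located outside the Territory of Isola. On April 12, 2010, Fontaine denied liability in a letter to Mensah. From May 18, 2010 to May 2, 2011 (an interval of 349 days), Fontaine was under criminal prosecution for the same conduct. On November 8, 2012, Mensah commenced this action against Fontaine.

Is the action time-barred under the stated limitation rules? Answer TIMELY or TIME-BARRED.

TIME-BARRED

The claim accrued on May 1, 2008 — the later of the May 12, 2005 act and the May 1, 2008 discovery.
Adding the 3 years base period to May 1, 2008 gives a deadline of May 1, 2011, before any tolling.
The period was tolled for 129 days by the defendant's absence from the jurisdiction (May 18, 2009 to September 24, 2009), pushing the deadline to September 7, 2011.
Because the pending criminal prosecution ran from May 18, 2010 to May 2, 2011, the deadline is extended by 349 days to August 21, 2012.
None of the other events listed affects the running of the period under the stated rules.
Filing on November 8, 2012 missed the August 21, 2012 deadline — the action is time-barred.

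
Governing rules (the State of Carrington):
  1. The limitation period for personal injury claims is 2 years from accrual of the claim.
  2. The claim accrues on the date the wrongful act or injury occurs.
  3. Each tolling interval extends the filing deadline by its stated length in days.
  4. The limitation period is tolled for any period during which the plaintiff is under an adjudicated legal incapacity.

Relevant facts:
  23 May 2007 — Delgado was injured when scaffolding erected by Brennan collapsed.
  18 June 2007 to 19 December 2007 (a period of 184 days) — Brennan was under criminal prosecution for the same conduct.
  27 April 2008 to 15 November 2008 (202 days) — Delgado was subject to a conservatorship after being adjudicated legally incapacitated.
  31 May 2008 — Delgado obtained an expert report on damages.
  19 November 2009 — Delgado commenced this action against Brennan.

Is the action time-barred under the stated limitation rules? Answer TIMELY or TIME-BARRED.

The limitation period began to run on 23 May 2007.
2 years from 23 May 2007 is 23 May 2009.
The plaintiff's legal incapacity from 27 April 2008 to 15 November 2008 tolled the period for 202 days, extending the deadline to 11 December 2009.
No stated provision tolls the period for a criminal prosecution, so the interval from 18 June 2007 to 19 December 2007 has no effect on the deadline.
Nothing else in the chronology tolls or restarts the period.
Delgado filed on 19 November 2009, before the 11 December 2009 deadline, so the action is timely.

TIMELY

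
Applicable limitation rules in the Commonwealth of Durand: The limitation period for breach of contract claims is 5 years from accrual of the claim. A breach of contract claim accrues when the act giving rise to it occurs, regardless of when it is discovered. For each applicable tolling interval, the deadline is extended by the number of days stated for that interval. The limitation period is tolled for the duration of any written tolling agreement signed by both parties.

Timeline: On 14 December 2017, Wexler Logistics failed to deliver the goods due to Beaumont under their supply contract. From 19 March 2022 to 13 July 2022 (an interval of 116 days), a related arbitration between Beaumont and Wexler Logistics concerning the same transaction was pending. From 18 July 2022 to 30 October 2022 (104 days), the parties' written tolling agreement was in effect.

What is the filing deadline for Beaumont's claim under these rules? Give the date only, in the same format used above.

The claim accrued on 14 December 2017, the date of the act.
The untolled deadline — 5 years after 14 December 2017 — is 14 December 2022.
The written tolling agreement from 18 July 2022 to 30 October 2022 tolled the period for 104 days, extending the deadline to 28 March 2023.
No stated provision tolls the period for a pending arbitration, so the interval from 19 March 2022 to 13 July 2022 has no effect on the deadline.

28 March 2023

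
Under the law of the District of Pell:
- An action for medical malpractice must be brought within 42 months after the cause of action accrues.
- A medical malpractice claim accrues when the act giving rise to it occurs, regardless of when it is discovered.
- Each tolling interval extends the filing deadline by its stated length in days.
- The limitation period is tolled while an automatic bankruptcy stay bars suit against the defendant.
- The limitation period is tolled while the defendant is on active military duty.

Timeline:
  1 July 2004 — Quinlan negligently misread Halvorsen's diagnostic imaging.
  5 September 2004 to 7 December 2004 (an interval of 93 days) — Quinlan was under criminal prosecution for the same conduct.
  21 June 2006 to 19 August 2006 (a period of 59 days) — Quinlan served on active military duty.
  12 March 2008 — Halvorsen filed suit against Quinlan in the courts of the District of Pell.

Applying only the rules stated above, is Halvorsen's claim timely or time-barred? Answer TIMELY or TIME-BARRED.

The cause of action accrued on 1 July 2004, the date of the act.
The untolled deadline — 42 months after 1 July 2004 — is 1 January 2008.
Because the defendant's active military service ran from 21 June 2006 to 19 August 2006, the deadline is extended by 59 days to 29 February 2008.
The pending criminal prosecution from 5 September 2004 to 7 December 2004 does not toll the period, because no stated rule makes a criminal prosecution a tolling event.
The 12 March 2008 filing falls after the 29 February 2008 deadline; the claim is time-barred.

TIME-BARRED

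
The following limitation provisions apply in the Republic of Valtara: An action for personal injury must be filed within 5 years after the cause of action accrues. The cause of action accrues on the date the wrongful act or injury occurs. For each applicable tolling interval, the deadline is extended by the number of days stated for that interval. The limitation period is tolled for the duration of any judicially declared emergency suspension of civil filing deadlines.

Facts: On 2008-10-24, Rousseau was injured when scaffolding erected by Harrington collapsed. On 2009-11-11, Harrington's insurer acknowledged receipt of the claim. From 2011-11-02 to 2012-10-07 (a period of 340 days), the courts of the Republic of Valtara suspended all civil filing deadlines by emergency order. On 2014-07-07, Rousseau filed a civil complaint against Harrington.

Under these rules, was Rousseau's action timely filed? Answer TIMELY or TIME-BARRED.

The cause of action accrued on 2008-10-24, the date of the act.
The untolled deadline — 5 years after 2008-10-24 — is 2013-10-24.
Because the emergency suspension of filing deadlines ran from 2011-11-02 to 2012-10-07, the deadline is extended by 340 days to 2014-09-29.
Nothing else in the chronology tolls or restarts the period.
Rousseau filed on 2014-07-07, before the 2014-09-29 deadline, so the action is timely.

TIMELY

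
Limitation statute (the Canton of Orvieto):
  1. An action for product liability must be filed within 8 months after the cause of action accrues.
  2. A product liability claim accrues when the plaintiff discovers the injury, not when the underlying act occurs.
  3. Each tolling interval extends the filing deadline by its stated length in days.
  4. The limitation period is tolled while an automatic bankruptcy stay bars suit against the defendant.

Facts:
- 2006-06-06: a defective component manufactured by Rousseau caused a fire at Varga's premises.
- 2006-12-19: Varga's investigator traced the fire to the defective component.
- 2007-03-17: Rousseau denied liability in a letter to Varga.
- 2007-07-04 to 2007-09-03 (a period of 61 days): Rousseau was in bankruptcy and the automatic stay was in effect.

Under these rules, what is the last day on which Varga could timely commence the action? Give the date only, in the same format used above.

2007-10-19

Under the discovery rule, the claim accrued on 2006-12-19, when Varga discovered the injury — not on the 2006-06-06 date of the underlying act.
Adding the 8 months base period to 2006-12-19 gives a deadline of 2007-08-19, before any tolling.
The automatic bankruptcy stay from 2007-07-04 to 2007-09-03 tolled the period for 61 days, extending the deadline to 2007-10-19.
Nothing else in the chronology tolls or restarts the period.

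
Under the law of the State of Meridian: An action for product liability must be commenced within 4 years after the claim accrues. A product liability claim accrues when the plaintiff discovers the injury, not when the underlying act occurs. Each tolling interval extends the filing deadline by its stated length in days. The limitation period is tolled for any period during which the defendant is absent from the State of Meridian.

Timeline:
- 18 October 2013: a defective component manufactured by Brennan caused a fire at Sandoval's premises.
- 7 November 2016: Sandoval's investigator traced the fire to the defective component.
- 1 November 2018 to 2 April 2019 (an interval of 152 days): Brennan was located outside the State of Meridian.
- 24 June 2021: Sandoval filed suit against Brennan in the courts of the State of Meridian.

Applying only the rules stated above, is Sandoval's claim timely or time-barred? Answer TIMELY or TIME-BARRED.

TIME-BARRED

The claim did not accrue until Sandoval discovered the injury on 7 November 2016; the 18 October 2013 act date does not start the clock under the stated rule.
Adding the 4 years base period to 7 November 2016 gives a deadline of 7 November 2020, before any tolling.
Because the defendant's absence from the jurisdiction ran from 1 November 2018 to 2 April 2019, the deadline is extended by 152 days to 8 April 2021.
Sandoval filed on 24 June 2021, after the 8 April 2021 deadline, so the action is time-barred.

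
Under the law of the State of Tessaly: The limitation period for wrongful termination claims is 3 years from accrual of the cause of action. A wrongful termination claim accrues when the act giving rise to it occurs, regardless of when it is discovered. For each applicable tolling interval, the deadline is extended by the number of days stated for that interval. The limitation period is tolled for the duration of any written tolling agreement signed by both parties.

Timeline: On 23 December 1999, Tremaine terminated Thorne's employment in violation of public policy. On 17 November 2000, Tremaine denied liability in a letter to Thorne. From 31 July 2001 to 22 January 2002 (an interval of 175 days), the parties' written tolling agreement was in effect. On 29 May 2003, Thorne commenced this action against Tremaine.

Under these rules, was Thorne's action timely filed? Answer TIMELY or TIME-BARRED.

TIMELY

The cause of action accrued on 23 December 1999, the date of the act.
Adding the 3 years base period to 23 December 1999 gives a deadline of 23 December 2002, before any tolling.
The period was tolled for 175 days by the written tolling agreement (31 July 2001 to 22 January 2002), pushing the deadline to 16 June 2003.
None of the other events listed affects the running of the period under the stated rules.
The 29 May 2003 filing precedes the 16 June 2003 deadline; the claim is timely.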